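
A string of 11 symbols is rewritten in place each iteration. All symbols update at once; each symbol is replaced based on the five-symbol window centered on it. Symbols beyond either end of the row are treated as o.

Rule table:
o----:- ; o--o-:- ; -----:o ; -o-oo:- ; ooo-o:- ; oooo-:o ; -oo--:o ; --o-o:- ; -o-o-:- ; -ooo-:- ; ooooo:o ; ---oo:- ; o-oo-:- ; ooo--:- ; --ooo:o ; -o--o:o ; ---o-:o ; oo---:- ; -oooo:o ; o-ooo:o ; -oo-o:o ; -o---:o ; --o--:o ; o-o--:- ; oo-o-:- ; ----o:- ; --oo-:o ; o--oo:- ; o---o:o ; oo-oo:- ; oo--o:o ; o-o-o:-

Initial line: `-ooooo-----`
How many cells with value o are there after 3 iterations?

5

iteration 1: -oooo---o--
iteration 2: -ooo--oooo-
iteration 3: -o--o-ooo--
count of o: 5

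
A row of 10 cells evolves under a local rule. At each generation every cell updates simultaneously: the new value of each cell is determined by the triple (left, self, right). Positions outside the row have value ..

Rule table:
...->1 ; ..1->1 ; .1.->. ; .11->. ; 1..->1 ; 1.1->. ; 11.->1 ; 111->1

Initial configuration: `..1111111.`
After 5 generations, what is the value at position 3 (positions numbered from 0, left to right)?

.

11.1111111
.1..111111
1.11.11111
...1..1111
111.11.111
position 3 holds .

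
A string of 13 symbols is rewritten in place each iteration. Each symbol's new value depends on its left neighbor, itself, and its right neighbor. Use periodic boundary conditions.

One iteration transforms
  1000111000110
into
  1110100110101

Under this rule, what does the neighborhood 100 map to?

1

At position 1 the neighborhood is 100; the next row has 1 there.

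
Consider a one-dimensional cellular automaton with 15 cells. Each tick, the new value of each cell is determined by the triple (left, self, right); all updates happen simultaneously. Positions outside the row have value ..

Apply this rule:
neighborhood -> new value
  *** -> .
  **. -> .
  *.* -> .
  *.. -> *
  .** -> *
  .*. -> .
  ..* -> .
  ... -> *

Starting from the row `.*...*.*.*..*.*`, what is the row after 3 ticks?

..**......*....
*.*.*****..****
....*....*.*...

....*....*.*...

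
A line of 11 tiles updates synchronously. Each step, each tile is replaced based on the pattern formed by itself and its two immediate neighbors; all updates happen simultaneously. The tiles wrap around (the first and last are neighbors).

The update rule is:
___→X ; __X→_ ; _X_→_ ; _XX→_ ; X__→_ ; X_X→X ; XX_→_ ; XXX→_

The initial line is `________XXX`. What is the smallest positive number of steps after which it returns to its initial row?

2

_XXXXXX____
________XXX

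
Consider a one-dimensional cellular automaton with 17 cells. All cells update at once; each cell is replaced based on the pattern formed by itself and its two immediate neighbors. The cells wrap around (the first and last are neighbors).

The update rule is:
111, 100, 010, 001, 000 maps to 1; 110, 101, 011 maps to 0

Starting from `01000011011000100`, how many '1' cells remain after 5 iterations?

7

11111100000111111
11111011111011111
11110001110001111
11101110101110111
11000100100100011
count of 1: 7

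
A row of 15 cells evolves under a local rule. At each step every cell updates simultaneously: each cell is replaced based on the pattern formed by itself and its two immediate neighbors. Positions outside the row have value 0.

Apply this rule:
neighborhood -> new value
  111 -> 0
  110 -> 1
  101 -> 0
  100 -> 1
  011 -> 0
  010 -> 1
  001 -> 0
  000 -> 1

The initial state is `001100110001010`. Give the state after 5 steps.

100111010110101

step 1: 100110011101011
step 2: 110011000101001
step 3: 011001110101101
step 4: 001100010100101
step 5: 100111010110101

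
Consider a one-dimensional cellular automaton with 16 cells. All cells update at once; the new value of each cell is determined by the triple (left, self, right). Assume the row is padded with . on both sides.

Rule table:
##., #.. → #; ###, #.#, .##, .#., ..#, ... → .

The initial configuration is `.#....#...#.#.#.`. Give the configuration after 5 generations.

generation 1: ..#....#.......#
generation 2: ...#....#.......
generation 3: ....#....#......
generation 4: .....#....#.....
generation 5: ......#....#....

......#....#....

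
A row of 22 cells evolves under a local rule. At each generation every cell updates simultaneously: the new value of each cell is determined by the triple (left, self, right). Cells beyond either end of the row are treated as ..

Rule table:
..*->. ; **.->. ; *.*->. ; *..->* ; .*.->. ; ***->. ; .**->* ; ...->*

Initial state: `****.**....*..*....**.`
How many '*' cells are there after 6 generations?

10

*....*.***..*..***.*.*
.***...*..*..*.*......
.*..**..*..*....******
..*.*.*..*..***.*.....
*......*..*.*....*****
.*****..*....***.*....
count of *: 10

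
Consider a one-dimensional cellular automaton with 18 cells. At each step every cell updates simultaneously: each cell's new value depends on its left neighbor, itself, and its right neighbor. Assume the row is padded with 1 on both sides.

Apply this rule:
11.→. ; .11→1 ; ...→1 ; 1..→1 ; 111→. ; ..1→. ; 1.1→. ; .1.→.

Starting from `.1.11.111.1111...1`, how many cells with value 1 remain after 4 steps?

step 1: ...1..1...1...11.1
step 2: 11..1..11..11.1..1
step 3: ..1..1.1.1.1...1.1
step 4: 1..1........11...1
count of 1: 5

5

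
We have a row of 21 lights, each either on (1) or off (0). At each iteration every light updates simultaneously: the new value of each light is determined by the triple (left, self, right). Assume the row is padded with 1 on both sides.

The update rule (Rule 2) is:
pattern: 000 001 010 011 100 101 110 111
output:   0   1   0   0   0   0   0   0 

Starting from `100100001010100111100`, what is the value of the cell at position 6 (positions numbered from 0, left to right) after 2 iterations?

1

001000010000001000001
010000100000010000010
position 6 holds 1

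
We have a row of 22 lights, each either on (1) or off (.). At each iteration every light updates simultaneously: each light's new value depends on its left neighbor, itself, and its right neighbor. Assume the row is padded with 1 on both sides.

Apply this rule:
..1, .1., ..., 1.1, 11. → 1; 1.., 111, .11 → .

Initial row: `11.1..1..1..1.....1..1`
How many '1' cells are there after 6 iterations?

14

iteration 1: .111.11.11.11.11111.1.
iteration 2: 1..11.11.11.11....1111
iteration 3: 1.1.11.11.11.1.111....
iteration 4: 1111.11.11.1111..1.111
iteration 5: ...11.11.11...1.111...
iteration 6: .11.11.11.1.1111..1.11
count of 1: 14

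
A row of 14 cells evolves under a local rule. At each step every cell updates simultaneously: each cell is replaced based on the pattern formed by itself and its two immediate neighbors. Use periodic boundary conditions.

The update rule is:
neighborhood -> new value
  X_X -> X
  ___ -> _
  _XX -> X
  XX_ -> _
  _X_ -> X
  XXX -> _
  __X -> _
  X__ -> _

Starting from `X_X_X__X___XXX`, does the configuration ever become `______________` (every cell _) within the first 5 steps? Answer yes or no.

no

_XXXX__X___X__
_X_____X___X__
_X_____X___X__  (fixed point — unchanged through step 5)
step 5 is _X_____X___X__, still not uniform _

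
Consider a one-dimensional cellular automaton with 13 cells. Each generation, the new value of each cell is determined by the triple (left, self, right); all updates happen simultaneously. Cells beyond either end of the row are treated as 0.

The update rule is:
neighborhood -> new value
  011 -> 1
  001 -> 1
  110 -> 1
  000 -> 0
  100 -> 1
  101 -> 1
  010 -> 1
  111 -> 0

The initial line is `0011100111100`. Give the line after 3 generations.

0110111100110
1111100111111
1000111100001

1000111100001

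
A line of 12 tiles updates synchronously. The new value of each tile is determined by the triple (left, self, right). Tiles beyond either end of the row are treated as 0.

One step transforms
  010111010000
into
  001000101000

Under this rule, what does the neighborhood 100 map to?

1

At position 8 the neighborhood is 100; the next row has 1 there.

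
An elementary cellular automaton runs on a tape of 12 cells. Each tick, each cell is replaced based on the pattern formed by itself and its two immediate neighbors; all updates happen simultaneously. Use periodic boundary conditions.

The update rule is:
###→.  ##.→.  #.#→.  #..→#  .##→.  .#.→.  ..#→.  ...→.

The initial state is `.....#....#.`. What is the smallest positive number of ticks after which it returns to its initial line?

12

tick 1: ......#....#
tick 2: #......#....
tick 3: .#......#...
tick 4: ..#......#..
tick 5: ...#......#.
tick 6: ....#......#
tick 7: #....#......
tick 8: .#....#.....
tick 9: ..#....#....
tick 10: ...#....#...
tick 11: ....#....#..
tick 12: .....#....#.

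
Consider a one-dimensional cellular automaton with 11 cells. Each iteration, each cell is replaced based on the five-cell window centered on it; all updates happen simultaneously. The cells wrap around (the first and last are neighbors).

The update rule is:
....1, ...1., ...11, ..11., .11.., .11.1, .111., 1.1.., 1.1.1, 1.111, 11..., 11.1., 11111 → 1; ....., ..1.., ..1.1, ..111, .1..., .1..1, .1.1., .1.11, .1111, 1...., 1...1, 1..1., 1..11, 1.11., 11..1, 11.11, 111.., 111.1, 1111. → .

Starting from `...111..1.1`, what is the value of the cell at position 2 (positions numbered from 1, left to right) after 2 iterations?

.

iteration 1: ..1.1.....1
iteration 2: ....1...11.
position 2 holds .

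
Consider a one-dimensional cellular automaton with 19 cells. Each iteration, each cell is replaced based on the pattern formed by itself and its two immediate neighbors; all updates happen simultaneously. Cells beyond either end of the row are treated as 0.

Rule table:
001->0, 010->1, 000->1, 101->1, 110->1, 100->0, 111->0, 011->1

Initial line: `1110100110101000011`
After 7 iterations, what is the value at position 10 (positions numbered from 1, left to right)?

1011100111111011011
1110100100001111111
1011100101101000001
1110100111111011101
1011100100001110111
1110100101101011101
1011100111111110111
position 10 holds 1

1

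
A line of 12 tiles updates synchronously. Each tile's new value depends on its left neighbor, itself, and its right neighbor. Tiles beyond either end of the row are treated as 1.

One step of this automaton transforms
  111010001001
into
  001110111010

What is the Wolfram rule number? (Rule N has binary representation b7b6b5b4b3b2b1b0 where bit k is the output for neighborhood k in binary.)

position 0: 111 → 0  (bit 7 = 0)
position 2: 110 → 1  (bit 6 = 1)
position 3: 101 → 1  (bit 5 = 1)
position 5: 100 → 0  (bit 4 = 0)
position 11: 011 → 0  (bit 3 = 0)
position 4: 010 → 1  (bit 2 = 1)
position 7: 001 → 1  (bit 1 = 1)
position 6: 000 → 1  (bit 0 = 1)
bits b7..b0 = 01100111 = 103

103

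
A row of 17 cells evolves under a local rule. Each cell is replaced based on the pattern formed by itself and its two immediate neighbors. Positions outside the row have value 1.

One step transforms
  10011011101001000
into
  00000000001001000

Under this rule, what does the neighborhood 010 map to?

1

At position 10 the neighborhood is 010; the next row has 1 there.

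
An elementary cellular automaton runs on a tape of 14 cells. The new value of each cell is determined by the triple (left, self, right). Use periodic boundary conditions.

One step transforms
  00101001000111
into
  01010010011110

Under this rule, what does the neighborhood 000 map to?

At position 9 the neighborhood is 000; the next row has 1 there.

1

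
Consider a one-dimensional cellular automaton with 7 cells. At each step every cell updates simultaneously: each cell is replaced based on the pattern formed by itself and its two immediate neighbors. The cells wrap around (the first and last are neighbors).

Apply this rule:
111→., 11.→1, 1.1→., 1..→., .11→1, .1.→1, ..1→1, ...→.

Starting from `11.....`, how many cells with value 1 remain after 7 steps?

11....1
.1...11
.1..111
.1.11.1
.1.11.1  (fixed point — unchanged through step 7)
count of 1: 4

4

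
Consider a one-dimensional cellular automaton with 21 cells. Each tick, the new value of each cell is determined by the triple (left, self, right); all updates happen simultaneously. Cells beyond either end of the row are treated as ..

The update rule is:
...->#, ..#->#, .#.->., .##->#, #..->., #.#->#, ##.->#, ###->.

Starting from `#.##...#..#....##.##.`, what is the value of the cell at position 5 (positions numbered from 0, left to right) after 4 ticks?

#

.###.##..#..########.
##.####.#..##......#.
####..##..###.#####..
#..#.###.##.###...#.#
position 5 holds #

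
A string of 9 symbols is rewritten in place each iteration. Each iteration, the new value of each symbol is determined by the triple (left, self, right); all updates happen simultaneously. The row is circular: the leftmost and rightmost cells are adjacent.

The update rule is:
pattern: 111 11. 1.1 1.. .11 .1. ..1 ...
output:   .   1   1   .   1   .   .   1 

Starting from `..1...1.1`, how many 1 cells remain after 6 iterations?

iteration 1: ....1..1.
iteration 2: 111......
iteration 3: 1.1.1111.
iteration 4: .1.11..11
iteration 5: 1.111..11
iteration 6: 111.1..1.
count of 1: 5

5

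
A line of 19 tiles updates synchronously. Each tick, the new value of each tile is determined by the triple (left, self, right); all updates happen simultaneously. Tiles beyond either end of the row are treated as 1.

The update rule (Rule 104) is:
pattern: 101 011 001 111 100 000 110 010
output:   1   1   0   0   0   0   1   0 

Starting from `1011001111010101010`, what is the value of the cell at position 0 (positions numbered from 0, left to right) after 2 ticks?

1111001001101010101
0001000001110101011
position 0 holds 0

0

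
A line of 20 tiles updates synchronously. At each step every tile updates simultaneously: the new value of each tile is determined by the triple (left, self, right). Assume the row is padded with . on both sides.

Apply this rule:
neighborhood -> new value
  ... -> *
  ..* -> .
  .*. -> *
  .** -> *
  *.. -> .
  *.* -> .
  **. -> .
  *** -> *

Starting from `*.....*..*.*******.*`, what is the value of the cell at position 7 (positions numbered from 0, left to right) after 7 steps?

*.***.*..*.******..*
*.**..*..*.*****...*
*.*...*..*.****..*.*
*.*.*.*..*.***...*.*
*.*.*.*..*.**..*.*.*
*.*.*.*..*.*...*.*.*
*.*.*.*..*.*.*.*.*.*
position 7 holds .

.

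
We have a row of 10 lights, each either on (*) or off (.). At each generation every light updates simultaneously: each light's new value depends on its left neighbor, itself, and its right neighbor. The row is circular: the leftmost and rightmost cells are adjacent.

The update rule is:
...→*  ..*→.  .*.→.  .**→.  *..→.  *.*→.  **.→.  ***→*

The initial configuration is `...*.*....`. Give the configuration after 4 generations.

generation 1: **.....***
generation 2: *..***..**
generation 3: ....*....*
generation 4: .**...**..

.**...**..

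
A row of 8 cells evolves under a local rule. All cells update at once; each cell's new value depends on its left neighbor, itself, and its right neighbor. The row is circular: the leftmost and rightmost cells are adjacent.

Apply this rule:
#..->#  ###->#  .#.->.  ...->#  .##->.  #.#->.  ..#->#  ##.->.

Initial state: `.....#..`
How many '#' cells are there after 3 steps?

6

#####.##
####...#
###.###.
count of #: 6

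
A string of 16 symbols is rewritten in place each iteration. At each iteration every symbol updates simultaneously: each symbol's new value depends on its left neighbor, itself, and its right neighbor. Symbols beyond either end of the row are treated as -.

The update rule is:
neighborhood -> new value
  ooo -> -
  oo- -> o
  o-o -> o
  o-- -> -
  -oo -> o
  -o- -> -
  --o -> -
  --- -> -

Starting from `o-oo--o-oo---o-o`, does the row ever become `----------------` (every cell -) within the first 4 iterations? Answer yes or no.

yes

-ooo---ooo----o-
-o-o---o-o------
--o-----o-------
----------------
all cells are - at iteration 4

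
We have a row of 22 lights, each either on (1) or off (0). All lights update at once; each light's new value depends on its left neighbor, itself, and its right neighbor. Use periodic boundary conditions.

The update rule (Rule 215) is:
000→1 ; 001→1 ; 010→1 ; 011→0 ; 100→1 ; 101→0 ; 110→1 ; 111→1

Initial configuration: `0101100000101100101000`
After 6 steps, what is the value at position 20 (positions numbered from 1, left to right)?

1

1100111111100111101111
1111011111111011100111
1111001111111001111011
1111110111111110111001
1111110011111110011110
0111111101111111101110
position 20 holds 1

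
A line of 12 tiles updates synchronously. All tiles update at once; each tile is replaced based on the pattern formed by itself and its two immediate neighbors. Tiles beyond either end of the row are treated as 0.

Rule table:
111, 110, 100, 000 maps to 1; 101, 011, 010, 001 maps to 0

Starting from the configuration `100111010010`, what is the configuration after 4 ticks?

010010011001

tick 1: 010011001001
tick 2: 001001100100
tick 3: 100100110011
tick 4: 010010011001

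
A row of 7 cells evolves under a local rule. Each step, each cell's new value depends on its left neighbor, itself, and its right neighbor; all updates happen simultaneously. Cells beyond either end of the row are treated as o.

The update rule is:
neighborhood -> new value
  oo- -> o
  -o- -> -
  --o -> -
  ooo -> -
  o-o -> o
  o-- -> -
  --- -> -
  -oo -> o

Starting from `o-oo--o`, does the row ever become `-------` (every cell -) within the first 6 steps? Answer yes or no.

no

oooo--o
---o--o
------o
------o  (fixed point — unchanged through step 6)
step 6 is ------o, still not uniform -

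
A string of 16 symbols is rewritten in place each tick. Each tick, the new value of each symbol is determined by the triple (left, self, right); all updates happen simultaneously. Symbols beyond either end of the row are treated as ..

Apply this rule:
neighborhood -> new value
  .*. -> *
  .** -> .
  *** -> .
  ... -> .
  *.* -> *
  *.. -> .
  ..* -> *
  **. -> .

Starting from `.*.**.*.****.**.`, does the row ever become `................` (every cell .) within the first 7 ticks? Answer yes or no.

no

tick 1: ***..***....*...
tick 2: ....*......**...
tick 3: ...**.....*.....
tick 4: ..*......**.....
tick 5: .**.....*.......
tick 6: *......**.......
tick 7: *.....*.........
tick 7 is *.....*........., still not uniform .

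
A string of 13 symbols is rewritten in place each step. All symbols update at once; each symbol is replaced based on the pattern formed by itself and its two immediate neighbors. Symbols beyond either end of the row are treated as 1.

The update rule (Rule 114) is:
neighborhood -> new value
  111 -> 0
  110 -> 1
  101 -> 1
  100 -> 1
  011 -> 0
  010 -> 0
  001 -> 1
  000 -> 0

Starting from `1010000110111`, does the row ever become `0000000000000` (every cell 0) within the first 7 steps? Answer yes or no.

1101001011000
0110110101101
1011011010110
1101101101011
0110110110100
1011011011011
1101101101100
step 7 is 1101101101100, still not uniform 0

no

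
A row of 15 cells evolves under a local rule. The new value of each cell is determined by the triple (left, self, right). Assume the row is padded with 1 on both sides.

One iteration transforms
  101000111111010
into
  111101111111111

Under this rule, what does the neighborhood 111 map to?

At position 7 the neighborhood is 111; the next row has 1 there.

1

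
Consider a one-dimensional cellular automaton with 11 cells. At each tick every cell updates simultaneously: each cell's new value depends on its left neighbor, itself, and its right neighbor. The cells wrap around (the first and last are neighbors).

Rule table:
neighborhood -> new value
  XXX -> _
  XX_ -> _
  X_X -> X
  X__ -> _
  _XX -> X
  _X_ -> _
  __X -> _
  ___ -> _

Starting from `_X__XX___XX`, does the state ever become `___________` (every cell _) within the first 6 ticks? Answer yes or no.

yes

X___X____X_
__________X
___________
all cells are _ at tick 3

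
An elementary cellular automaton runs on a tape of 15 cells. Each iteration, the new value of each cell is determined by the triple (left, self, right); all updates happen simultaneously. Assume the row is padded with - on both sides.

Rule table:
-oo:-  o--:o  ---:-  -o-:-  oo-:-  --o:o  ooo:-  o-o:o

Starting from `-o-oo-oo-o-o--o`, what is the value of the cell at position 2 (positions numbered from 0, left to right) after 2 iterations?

o-o--o--o-o-oo-
-o-oo-oo-o-o--o
position 2 holds -

-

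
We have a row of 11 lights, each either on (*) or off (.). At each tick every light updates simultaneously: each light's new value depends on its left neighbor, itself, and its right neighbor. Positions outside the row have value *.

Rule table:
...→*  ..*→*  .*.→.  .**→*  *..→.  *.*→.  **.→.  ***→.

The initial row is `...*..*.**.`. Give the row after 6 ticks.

...*..**..*

.**..*..*..
.*..*..*..*
...*..*..**
.**..*..**.
.*..*..**..
...*..**..*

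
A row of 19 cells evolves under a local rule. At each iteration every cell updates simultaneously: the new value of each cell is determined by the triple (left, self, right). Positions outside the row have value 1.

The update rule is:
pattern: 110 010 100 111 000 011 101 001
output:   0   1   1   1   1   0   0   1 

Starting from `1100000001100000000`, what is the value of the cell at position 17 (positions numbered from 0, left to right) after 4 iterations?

1

iteration 1: 1011111110011111111
iteration 2: 0001111101101111111
iteration 3: 1110111000000111111
iteration 4: 1100010111111011111
position 17 holds 1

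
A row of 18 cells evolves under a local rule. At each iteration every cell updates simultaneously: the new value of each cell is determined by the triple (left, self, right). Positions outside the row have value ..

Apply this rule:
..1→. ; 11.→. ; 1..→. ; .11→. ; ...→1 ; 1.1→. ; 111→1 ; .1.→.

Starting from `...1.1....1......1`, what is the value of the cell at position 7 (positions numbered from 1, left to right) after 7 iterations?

1

iteration 1: 11.....11...1111..
iteration 2: ...111....1..11..1
iteration 3: 11..1..11.........
iteration 4: ..........11111111
iteration 5: 111111111..111111.
iteration 6: .1111111....1111..
iteration 7: ..11111..11..11..1
position 7 holds 1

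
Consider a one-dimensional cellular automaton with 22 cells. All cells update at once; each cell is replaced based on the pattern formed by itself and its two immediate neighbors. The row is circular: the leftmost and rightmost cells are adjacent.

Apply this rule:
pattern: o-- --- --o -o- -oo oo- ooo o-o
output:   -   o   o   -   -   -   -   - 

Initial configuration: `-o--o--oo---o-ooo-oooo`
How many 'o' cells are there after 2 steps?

15

---o--o---oo----------
ooo--o--oo---ooooooooo
count of o: 15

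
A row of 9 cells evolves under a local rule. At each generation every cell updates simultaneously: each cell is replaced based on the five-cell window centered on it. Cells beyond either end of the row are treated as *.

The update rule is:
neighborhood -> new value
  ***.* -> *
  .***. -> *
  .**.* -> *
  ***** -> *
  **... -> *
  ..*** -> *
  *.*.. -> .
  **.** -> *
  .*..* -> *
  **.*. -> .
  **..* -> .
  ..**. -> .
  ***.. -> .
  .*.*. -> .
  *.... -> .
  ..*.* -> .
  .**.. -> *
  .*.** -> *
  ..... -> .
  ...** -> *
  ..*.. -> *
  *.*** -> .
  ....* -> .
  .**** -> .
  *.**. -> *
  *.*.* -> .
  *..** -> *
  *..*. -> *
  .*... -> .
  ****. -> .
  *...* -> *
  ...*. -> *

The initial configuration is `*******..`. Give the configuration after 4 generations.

.***.**..

*****...*
***..****
*...**.**
.***.**..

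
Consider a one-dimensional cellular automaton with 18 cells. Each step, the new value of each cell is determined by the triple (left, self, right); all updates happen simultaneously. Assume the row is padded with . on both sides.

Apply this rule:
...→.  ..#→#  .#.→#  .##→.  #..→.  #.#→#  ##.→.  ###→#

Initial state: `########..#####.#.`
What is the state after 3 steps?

##.##..#.#.####...

.######..#.###.##.
#.####..###.#.#...
##.##..#.#.####...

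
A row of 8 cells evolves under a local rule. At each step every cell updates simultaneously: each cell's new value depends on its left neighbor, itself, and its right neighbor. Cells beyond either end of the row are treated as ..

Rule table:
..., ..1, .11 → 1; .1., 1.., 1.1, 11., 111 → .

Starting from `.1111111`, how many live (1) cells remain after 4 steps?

11......
1..11111
..11....
111..111
count of 1: 6

6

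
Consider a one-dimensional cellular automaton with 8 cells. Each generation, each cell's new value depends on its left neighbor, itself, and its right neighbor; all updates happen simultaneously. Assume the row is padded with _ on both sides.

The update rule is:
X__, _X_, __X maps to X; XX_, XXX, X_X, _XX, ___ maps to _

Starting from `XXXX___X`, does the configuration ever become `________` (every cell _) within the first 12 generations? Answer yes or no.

no

____X_XX
___XX___
__X__X__
_XXXXXX_
X______X
XX____XX
__X__X__  (repeats generation 3; period 4)
generation 12: _XXXXXX_
generation 12 is _XXXXXX_, still not uniform _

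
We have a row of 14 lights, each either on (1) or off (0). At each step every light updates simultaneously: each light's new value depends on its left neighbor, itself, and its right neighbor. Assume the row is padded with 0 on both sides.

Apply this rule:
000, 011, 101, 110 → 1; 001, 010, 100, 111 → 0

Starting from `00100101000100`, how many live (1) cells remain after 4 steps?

6

10000010010001
00111000000100
10101011110001
01010110010100
count of 1: 6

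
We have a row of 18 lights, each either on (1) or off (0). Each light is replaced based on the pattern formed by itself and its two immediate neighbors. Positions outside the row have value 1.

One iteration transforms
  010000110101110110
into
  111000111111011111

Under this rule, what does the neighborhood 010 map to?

1

At position 1 the neighborhood is 010; the next row has 1 there.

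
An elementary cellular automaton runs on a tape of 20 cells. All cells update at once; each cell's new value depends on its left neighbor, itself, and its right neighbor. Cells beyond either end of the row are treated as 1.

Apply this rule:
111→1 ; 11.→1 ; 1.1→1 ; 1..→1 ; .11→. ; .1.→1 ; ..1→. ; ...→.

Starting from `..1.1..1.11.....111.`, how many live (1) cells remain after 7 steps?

15

1.1111.11.11.....111
11.1111.11.11.....11
111.1111.11.11.....1
1111.1111.11.11.....
11111.1111.11.11....
111111.1111.11.11...
1111111.1111.11.11..
count of 1: 15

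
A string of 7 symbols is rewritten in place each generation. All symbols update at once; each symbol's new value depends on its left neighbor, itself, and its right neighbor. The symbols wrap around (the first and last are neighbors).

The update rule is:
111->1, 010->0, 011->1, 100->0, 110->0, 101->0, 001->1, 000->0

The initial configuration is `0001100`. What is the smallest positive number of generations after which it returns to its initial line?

7

0011000
0110000
1100000
1000001
0000011
0000110
0001100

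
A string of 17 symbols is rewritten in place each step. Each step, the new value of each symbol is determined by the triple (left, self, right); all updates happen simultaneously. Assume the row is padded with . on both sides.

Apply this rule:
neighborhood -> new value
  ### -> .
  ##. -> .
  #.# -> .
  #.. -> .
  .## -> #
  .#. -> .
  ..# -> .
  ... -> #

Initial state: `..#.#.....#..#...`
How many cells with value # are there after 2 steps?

#.....###......##
..###.#...####.#.
count of #: 9

9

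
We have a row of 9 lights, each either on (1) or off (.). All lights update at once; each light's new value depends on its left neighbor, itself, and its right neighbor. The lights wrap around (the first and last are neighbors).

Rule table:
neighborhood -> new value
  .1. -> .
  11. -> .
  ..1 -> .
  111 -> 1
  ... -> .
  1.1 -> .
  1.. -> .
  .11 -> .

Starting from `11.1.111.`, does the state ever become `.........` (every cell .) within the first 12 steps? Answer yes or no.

......1..
.........
all cells are . at step 2

yes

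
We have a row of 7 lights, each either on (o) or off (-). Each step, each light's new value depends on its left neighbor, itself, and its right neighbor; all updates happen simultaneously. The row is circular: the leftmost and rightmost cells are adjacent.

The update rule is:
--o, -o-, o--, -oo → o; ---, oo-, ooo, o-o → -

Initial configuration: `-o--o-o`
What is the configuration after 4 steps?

step 1: -oooo-o
step 2: -o----o
step 3: -oo--oo
step 4: -o-ooo-

-o-ooo-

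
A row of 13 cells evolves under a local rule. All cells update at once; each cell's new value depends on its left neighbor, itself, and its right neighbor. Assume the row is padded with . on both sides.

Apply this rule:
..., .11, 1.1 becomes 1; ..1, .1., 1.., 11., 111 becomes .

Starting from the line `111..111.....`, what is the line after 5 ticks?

...1111111...

tick 1: 1....1...1111
tick 2: ..11...1.1...
tick 3: 1.1..1..1..11
tick 4: .1.........1.
tick 5: ...1111111...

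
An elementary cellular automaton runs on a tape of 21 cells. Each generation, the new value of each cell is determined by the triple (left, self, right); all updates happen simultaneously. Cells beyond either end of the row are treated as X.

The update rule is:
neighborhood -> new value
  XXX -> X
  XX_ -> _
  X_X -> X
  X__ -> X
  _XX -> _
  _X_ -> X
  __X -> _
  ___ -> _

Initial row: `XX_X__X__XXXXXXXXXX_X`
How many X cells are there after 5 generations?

X_XXX_XX__XXXXXXXX_X_
_X_X_X__X__XXXXXX_XXX
XXXXXXX_XX__XXXX_X_XX
XXXXXX_X__X__XX_XXX_X
XXXXX_XXX_XX___X_X_X_
count of X: 13

13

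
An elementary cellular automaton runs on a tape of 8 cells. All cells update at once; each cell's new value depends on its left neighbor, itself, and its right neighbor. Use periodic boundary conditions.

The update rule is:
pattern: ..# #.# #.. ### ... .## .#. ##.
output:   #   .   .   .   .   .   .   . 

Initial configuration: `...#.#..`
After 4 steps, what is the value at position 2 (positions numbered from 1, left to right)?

..#.....
.#......
#.......
.......#
position 2 holds .

.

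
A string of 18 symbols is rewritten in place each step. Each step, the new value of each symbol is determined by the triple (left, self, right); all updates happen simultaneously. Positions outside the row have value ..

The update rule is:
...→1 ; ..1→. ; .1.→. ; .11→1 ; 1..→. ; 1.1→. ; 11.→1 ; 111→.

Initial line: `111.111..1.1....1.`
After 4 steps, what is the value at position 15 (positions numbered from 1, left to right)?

1

1.1.1.1......11...
........1111.11.11
1111111.1..1.11.11
1.....1......11.11
position 15 holds 1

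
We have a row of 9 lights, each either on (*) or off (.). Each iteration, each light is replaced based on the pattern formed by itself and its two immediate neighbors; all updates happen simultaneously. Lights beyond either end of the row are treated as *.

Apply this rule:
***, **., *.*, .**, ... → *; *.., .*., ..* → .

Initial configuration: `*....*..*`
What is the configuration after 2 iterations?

****.**.*

*.**....*
****.**.*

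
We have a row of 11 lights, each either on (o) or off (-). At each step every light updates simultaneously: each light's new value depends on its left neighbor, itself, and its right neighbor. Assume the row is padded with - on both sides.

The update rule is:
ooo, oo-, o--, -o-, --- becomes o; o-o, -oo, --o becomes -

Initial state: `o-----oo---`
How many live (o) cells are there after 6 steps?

ooooo--oooo
-ooooo--ooo
--ooooo--oo
o--ooooo--o
oo--ooooo-o
-oo--oooo-o
count of o: 7

7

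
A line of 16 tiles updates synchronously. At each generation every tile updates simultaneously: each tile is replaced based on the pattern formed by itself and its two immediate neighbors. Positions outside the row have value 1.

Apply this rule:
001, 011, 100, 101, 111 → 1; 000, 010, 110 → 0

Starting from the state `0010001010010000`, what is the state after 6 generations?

1010110101111111

1101010101101001
1010101011010111
0101010110101111
1010101101011111
0101011010111111
1010110101111111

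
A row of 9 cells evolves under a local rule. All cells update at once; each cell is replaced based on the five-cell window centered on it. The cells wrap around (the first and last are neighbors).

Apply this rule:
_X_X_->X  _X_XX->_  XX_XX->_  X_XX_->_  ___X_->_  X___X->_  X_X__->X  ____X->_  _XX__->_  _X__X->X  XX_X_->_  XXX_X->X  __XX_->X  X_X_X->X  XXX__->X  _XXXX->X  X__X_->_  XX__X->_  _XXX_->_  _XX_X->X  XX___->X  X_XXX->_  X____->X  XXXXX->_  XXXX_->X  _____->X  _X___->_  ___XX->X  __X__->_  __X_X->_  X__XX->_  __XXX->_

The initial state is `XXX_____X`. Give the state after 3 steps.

__X_XX_XX

XXXXXX_X_
_X__XX_X_
__X_XX_XX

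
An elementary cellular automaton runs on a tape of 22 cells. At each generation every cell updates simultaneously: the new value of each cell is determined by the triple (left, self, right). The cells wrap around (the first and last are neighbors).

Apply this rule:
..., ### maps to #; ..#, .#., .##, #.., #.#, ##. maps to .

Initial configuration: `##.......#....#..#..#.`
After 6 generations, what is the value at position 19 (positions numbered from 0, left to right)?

...#####...##.........
##..###..#....########
#....#.....##..#######
..##...###......######
.....#..#..####..####.
####........##....##..
position 19 holds #

#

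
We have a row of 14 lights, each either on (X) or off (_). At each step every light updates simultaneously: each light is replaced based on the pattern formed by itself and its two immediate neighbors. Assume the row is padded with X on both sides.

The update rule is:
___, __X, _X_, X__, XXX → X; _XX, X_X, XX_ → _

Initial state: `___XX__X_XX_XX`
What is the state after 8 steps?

XXX__XXX_____X
XX_XX_X_XXXXX_
X_____X__XXX__
_XXXXXXXX_X_XX
__XXXXXX__X__X
XX_XXXX_XXXXX_
X___XX___XXX__
_XXX__XXX_X_XX

_XXX__XXX_X_XX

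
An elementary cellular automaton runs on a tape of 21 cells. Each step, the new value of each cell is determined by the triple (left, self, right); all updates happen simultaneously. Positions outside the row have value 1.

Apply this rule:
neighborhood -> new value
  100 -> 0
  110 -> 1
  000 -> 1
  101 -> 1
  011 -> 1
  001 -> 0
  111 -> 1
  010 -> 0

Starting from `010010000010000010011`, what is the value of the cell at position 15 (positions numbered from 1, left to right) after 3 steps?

1

100000111000111000011
101110111010111011011
111111111101111111111
position 15 holds 1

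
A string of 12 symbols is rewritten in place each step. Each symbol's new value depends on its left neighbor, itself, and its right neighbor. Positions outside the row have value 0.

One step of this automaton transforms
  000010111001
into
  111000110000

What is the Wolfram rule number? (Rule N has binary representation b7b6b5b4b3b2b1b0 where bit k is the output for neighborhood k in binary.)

position 7: 111 → 1  (bit 7 = 1)
position 8: 110 → 0  (bit 6 = 0)
position 5: 101 → 0  (bit 5 = 0)
position 9: 100 → 0  (bit 4 = 0)
position 6: 011 → 1  (bit 3 = 1)
position 4: 010 → 0  (bit 2 = 0)
position 3: 001 → 0  (bit 1 = 0)
position 0: 000 → 1  (bit 0 = 1)
bits b7..b0 = 10001001 = 137

137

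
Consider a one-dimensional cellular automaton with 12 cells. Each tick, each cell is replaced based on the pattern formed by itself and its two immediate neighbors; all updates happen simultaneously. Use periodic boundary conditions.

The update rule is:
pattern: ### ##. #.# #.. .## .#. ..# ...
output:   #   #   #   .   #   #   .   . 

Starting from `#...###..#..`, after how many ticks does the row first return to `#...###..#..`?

#...###..#..

1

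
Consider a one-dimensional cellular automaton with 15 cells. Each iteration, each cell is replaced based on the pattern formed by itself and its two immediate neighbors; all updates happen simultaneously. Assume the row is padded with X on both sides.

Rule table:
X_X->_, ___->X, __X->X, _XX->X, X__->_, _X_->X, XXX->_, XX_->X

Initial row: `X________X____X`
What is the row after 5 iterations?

X_X_X_XXXX_X_X_

iteration 1: X_XXXXXXXX_XXXX
iteration 2: X_X______X_X___
iteration 3: X_X_XXXXXX_X_XX
iteration 4: X_X_X____X_X_X_
iteration 5: X_X_X_XXXX_X_X_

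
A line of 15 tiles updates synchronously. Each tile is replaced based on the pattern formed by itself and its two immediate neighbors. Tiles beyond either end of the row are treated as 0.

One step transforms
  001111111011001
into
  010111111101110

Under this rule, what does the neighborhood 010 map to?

0

At position 14 the neighborhood is 010; the next row has 0 there.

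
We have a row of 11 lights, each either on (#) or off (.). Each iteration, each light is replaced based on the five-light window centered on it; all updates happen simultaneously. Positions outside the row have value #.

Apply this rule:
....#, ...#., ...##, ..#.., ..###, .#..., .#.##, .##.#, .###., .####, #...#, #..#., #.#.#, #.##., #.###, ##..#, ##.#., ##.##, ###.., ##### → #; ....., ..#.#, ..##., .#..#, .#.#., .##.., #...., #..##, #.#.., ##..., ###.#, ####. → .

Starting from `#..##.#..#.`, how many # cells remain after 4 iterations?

8

iteration 1: ##..##..#.#
iteration 2: .##...##.##
iteration 3: ##..##.####
iteration 4: .##..######
count of #: 8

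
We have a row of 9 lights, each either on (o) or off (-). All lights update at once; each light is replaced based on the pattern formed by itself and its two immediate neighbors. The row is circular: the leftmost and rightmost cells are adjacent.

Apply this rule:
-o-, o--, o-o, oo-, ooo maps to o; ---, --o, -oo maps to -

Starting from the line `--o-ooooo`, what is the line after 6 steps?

-ooooo-oo

o-oo-oooo
oo-oo-ooo
ooo-oo-oo
oooo-oo-o
ooooo-oo-
-ooooo-oo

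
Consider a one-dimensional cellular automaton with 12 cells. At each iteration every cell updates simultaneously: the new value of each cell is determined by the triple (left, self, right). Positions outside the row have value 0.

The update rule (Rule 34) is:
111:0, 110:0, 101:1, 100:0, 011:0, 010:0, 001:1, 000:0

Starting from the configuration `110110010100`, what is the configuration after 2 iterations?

010001010000

001000101000
010001010000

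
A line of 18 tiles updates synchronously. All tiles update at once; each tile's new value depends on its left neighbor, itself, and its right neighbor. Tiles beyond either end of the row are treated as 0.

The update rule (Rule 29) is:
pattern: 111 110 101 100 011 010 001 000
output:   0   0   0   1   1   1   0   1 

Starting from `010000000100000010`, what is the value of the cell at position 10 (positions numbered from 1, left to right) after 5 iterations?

1

011111110111111011
010000000100000010  (repeats iteration 0; period 2)
iteration 5: 011111110111111011
position 10 holds 1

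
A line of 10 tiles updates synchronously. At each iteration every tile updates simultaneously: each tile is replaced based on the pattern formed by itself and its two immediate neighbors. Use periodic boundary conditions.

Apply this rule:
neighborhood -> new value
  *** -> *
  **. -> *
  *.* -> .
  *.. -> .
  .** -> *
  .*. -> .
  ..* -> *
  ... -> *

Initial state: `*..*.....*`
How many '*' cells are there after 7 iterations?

9

iteration 1: *.*..*****
iteration 2: *...******
iteration 3: *.********
iteration 4: *.********  (fixed point — unchanged through iteration 7)
count of *: 9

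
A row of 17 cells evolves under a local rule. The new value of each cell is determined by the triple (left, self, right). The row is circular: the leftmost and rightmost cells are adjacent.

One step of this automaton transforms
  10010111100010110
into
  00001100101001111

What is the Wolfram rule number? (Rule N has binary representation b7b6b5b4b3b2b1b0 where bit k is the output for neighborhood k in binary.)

105

position 6: 111 → 0  (bit 7 = 0)
position 8: 110 → 1  (bit 6 = 1)
position 4: 101 → 1  (bit 5 = 1)
position 1: 100 → 0  (bit 4 = 0)
position 5: 011 → 1  (bit 3 = 1)
position 0: 010 → 0  (bit 2 = 0)
position 2: 001 → 0  (bit 1 = 0)
position 10: 000 → 1  (bit 0 = 1)
bits b7..b0 = 01101001 = 105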